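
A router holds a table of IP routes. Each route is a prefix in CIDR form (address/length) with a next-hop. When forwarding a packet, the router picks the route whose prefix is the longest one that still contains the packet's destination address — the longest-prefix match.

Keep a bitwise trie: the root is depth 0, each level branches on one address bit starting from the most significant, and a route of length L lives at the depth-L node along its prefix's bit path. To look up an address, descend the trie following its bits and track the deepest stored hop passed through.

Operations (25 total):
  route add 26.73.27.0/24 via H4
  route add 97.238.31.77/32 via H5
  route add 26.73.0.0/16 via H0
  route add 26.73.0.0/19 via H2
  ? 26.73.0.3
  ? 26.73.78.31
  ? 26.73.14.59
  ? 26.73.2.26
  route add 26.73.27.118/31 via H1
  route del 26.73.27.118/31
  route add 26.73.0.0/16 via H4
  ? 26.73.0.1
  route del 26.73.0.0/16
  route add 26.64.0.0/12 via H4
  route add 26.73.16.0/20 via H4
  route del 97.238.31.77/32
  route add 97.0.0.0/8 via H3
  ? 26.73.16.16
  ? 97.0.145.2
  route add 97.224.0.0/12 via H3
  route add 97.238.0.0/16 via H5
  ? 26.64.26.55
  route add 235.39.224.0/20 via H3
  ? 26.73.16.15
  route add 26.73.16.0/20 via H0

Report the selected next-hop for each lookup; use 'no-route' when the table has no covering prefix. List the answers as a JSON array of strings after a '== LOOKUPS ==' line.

Process each operation:
  + 26.73.27.0/24 (H4) depth=24
  + 97.238.31.77/32 (H5) depth=32
  + 26.73.0.0/16 (H0) depth=16
  + 26.73.0.0/19 (H2) depth=19
  ? 26.73.0.3  path d0:-→d1:-→d2:-→d3:-→d4:-→d5:-→d6:-→d7:-→d8:-→d9:-→d10:-→d11:-→d12:-→d13:-→d14:-→d15:-→d16:H0→d17:-→d18:-→d19:H2  best=H2
  ? 26.73.78.31  path d0:-→d1:-→d2:-→d3:-→d4:-→d5:-→d6:-→d7:-→d8:-→d9:-→d10:-→d11:-→d12:-→d13:-→d14:-→d15:-→d16:H0→d17:-  best=H0
  ? 26.73.14.59  path d0:-→d1:-→d2:-→d3:-→d4:-→d5:-→d6:-→d7:-→d8:-→d9:-→d10:-→d11:-→d12:-→d13:-→d14:-→d15:-→d16:H0→d17:-→d18:-→d19:H2  best=H2
  ? 26.73.2.26  path d0:-→d1:-→d2:-→d3:-→d4:-→d5:-→d6:-→d7:-→d8:-→d9:-→d10:-→d11:-→d12:-→d13:-→d14:-→d15:-→d16:H0→d17:-→d18:-→d19:H2  best=H2
  + 26.73.27.118/31 (H1) depth=31
  - 26.73.27.118/31 clear@31
  + 26.73.0.0/16 (H4) depth=16
  ? 26.73.0.1  path d0:-→d1:-→d2:-→d3:-→d4:-→d5:-→d6:-→d7:-→d8:-→d9:-→d10:-→d11:-→d12:-→d13:-→d14:-→d15:-→d16:H4→d17:-→d18:-→d19:H2  best=H2
  - 26.73.0.0/16 clear@16
  + 26.64.0.0/12 (H4) depth=12
  + 26.73.16.0/20 (H4) depth=20
  - 97.238.31.77/32 clear@32
  + 97.0.0.0/8 (H3) depth=8
  ? 26.73.16.16  path d0:-→d1:-→d2:-→d3:-→d4:-→d5:-→d6:-→d7:-→d8:-→d9:-→d10:-→d11:-→d12:H4→d13:-→d14:-→d15:-→d16:-→d17:-→d18:-→d19:H2→d20:H4  best=H4
  ? 97.0.145.2  path d0:-→d1:-→d2:-→d3:-→d4:-→d5:-→d6:-→d7:-→d8:H3  best=H3
  + 97.224.0.0/12 (H3) depth=12
  + 97.238.0.0/16 (H5) depth=16
  ? 26.64.26.55  path d0:-→d1:-→d2:-→d3:-→d4:-→d5:-→d6:-→d7:-→d8:-→d9:-→d10:-→d11:-→d12:H4  best=H4
  + 235.39.224.0/20 (H3) depth=20
  ? 26.73.16.15  path d0:-→d1:-→d2:-→d3:-→d4:-→d5:-→d6:-→d7:-→d8:-→d9:-→d10:-→d11:-→d12:H4→d13:-→d14:-→d15:-→d16:-→d17:-→d18:-→d19:H2→d20:H4  best=H4
  + 26.73.16.0/20 (H0) depth=20

== LOOKUPS ==
["H2","H0","H2","H2","H2","H4","H3","H4","H4"]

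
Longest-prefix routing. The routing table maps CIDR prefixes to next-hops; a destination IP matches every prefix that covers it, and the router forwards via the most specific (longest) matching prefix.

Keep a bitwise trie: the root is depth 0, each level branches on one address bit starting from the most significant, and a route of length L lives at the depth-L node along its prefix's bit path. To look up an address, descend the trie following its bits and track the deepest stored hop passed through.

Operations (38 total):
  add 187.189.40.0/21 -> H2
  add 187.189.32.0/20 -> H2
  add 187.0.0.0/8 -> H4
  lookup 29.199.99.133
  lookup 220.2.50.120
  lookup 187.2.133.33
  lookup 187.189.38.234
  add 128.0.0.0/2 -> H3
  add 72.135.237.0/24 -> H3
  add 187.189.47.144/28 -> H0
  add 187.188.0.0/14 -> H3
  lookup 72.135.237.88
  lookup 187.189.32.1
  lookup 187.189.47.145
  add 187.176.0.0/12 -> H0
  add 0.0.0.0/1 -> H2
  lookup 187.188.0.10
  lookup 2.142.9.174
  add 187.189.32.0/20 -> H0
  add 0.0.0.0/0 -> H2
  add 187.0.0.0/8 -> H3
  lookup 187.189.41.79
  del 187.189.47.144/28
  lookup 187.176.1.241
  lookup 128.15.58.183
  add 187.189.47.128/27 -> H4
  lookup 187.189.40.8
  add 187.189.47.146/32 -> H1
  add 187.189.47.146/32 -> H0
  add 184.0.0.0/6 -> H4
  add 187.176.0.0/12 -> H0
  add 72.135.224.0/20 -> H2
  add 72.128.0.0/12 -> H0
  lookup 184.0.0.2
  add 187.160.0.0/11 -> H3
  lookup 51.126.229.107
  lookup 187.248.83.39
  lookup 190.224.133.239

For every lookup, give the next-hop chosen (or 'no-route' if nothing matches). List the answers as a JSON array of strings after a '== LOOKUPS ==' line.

Process each operation:
  + 187.189.40.0/21 (H2) depth=21
  + 187.189.32.0/20 (H2) depth=20
  + 187.0.0.0/8 (H4) depth=8
  lookup 29.199.99.133: bits ε walk d0:- -> no-route
  lookup 220.2.50.120: bits 1 walk d0:-→d1:- -> no-route
  lookup 187.2.133.33: bits 10111011 walk d0:-→d1:-→d2:-→d3:-→d4:-→d5:-→d6:-→d7:-→d8:H4 -> H4
  lookup 187.189.38.234: bits 10111011101111010010 walk d0:-→d1:-→d2:-→d3:-→d4:-→d5:-→d6:-→d7:-→d8:H4→d9:-→d10:-→d11:-→d12:-→d13:-→d14:-→d15:-→d16:-→d17:-→d18:-→d19:-→d20:H2 -> H2
  + 128.0.0.0/2 (H3) depth=2
  + 72.135.237.0/24 (H3) depth=24
  + 187.189.47.144/28 (H0) depth=28
  + 187.188.0.0/14 (H3) depth=14
  lookup 72.135.237.88: bits 010010001000011111101101 walk d0:-→d1:-→d2:-→d3:-→d4:-→d5:-→d6:-→d7:-→d8:-→d9:-→d10:-→d11:-→d12:-→d13:-→d14:-→d15:-→d16:-→d17:-→d18:-→d19:-→d20:-→d21:-→d22:-→d23:-→d24:H3 -> H3
  lookup 187.189.32.1: bits 10111011101111010010 walk d0:-→d1:-→d2:H3→d3:-→d4:-→d5:-→d6:-→d7:-→d8:H4→d9:-→d10:-→d11:-→d12:-→d13:-→d14:H3→d15:-→d16:-→d17:-→d18:-→d19:-→d20:H2 -> H2
  lookup 187.189.47.145: bits 1011101110111101001011111001 walk d0:-→d1:-→d2:H3→d3:-→d4:-→d5:-→d6:-→d7:-→d8:H4→d9:-→d10:-→d11:-→d12:-→d13:-→d14:H3→d15:-→d16:-→d17:-→d18:-→d19:-→d20:H2→d21:H2→d22:-→d23:-→d24:-→d25:-→d26:-→d27:-→d28:H0 -> H0
  + 187.176.0.0/12 (H0) depth=12
  + 0.0.0.0/1 (H2) depth=1
  lookup 187.188.0.10: bits 101110111011110 walk d0:-→d1:-→d2:H3→d3:-→d4:-→d5:-→d6:-→d7:-→d8:H4→d9:-→d10:-→d11:-→d12:H0→d13:-→d14:H3→d15:- -> H3
  lookup 2.142.9.174: bits 0 walk d0:-→d1:H2 -> H2
  + 187.189.32.0/20 (H0) depth=20
  + 0.0.0.0/0 (H2) depth=0
  + 187.0.0.0/8 (H3) depth=8
  lookup 187.189.41.79: bits 101110111011110100101 walk d0:H2→d1:-→d2:H3→d3:-→d4:-→d5:-→d6:-→d7:-→d8:H3→d9:-→d10:-→d11:-→d12:H0→d13:-→d14:H3→d15:-→d16:-→d17:-→d18:-→d19:-→d20:H0→d21:H2 -> H2
  del 187.189.47.144/28 (clear depth 28)
  lookup 187.176.1.241: bits 101110111011 walk d0:H2→d1:-→d2:H3→d3:-→d4:-→d5:-→d6:-→d7:-→d8:H3→d9:-→d10:-→d11:-→d12:H0 -> H0
  lookup 128.15.58.183: bits 10 walk d0:H2→d1:-→d2:H3 -> H3
  + 187.189.47.128/27 (H4) depth=27
  lookup 187.189.40.8: bits 101110111011110100101 walk d0:H2→d1:-→d2:H3→d3:-→d4:-→d5:-→d6:-→d7:-→d8:H3→d9:-→d10:-→d11:-→d12:H0→d13:-→d14:H3→d15:-→d16:-→d17:-→d18:-→d19:-→d20:H0→d21:H2 -> H2
  + 187.189.47.146/32 (H1) depth=32
  + 187.189.47.146/32 (H0) depth=32
  + 184.0.0.0/6 (H4) depth=6
  + 187.176.0.0/12 (H0) depth=12
  + 72.135.224.0/20 (H2) depth=20
  + 72.128.0.0/12 (H0) depth=12
  lookup 184.0.0.2: bits 101110 walk d0:H2→d1:-→d2:H3→d3:-→d4:-→d5:-→d6:H4 -> H4
  + 187.160.0.0/11 (H3) depth=11
  lookup 51.126.229.107: bits 0 walk d0:H2→d1:H2 -> H2
  lookup 187.248.83.39: bits 101110111 walk d0:H2→d1:-→d2:H3→d3:-→d4:-→d5:-→d6:H4→d7:-→d8:H3→d9:- -> H3
  lookup 190.224.133.239: bits 10111 walk d0:H2→d1:-→d2:H3→d3:-→d4:-→d5:- -> H3

== LOOKUPS ==
["no-route","no-route","H4","H2","H3","H2","H0","H3","H2","H2","H0","H3","H2","H4","H2","H3","H3"]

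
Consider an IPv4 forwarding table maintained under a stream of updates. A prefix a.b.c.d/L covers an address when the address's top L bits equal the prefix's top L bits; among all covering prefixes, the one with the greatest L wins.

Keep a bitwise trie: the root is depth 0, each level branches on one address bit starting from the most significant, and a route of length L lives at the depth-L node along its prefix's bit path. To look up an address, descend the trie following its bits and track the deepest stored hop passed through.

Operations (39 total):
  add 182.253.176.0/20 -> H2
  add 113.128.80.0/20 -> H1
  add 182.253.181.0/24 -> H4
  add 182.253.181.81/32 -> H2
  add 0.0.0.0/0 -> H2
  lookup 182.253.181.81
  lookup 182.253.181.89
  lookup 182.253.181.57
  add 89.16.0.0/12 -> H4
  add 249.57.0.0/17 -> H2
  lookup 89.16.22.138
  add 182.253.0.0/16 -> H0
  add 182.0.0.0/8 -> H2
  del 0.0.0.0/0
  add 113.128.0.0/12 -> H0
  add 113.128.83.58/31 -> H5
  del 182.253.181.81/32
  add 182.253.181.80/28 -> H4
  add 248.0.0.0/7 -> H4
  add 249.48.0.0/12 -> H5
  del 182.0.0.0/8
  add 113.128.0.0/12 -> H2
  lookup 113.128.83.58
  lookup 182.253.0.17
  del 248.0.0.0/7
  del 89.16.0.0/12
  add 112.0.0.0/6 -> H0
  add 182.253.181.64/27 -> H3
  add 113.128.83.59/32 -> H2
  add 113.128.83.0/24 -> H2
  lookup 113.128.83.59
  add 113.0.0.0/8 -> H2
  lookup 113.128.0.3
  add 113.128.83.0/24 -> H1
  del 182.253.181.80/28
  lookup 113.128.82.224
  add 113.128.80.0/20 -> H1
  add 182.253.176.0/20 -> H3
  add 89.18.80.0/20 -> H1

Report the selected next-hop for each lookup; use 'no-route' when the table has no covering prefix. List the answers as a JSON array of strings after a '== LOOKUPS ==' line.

Trace:
  add 182.253.176.0/20 -> H2 at depth 20
  add 113.128.80.0/20 -> H1 at depth 20
  add 182.253.181.0/24 -> H4 at depth 24
  add 182.253.181.81/32 -> H2 at depth 32
  add 0.0.0.0/0 -> H2 at depth 0
  Q 182.253.181.81: descend 10110110111111011011010101010001 ; hops seen [H2,H2,H4,H2] ; pick H2
  Q 182.253.181.89: descend 1011011011111101101101010101 ; hops seen [H2,H2,H4] ; pick H4
  Q 182.253.181.57: descend 1011011011111101101101010 ; hops seen [H2,H2,H4] ; pick H4
  add 89.16.0.0/12 -> H4 at depth 12
  add 249.57.0.0/17 -> H2 at depth 17
  Q 89.16.22.138: descend 010110010001 ; hops seen [H2,H4] ; pick H4
  add 182.253.0.0/16 -> H0 at depth 16
  add 182.0.0.0/8 -> H2 at depth 8
  del 0.0.0.0/0 (clear depth 0)
  add 113.128.0.0/12 -> H0 at depth 12
  add 113.128.83.58/31 -> H5 at depth 31
  del 182.253.181.81/32 (clear depth 32)
  add 182.253.181.80/28 -> H4 at depth 28
  add 248.0.0.0/7 -> H4 at depth 7
  add 249.48.0.0/12 -> H5 at depth 12
  del 182.0.0.0/8 (clear depth 8)
  add 113.128.0.0/12 -> H2 at depth 12
  Q 113.128.83.58: descend 0111000110000000010100110011101 ; hops seen [H2,H1,H5] ; pick H5
  Q 182.253.0.17: descend 1011011011111101 ; hops seen [H0] ; pick H0
  del 248.0.0.0/7 (clear depth 7)
  del 89.16.0.0/12 (clear depth 12)
  add 112.0.0.0/6 -> H0 at depth 6
  add 182.253.181.64/27 -> H3 at depth 27
  add 113.128.83.59/32 -> H2 at depth 32
  add 113.128.83.0/24 -> H2 at depth 24
  Q 113.128.83.59: descend 01110001100000000101001100111011 ; hops seen [H0,H2,H1,H2,H5,H2] ; pick H2
  add 113.0.0.0/8 -> H2 at depth 8
  Q 113.128.0.3: descend 01110001100000000 ; hops seen [H0,H2,H2] ; pick H2
  add 113.128.83.0/24 -> H1 at depth 24
  del 182.253.181.80/28 (clear depth 28)
  Q 113.128.82.224: descend 01110001100000000101001 ; hops seen [H0,H2,H2,H1] ; pick H1
  add 113.128.80.0/20 -> H1 at depth 20
  add 182.253.176.0/20 -> H3 at depth 20
  add 89.18.80.0/20 -> H1 at depth 20

== LOOKUPS ==
["H2","H4","H4","H4","H5","H0","H2","H2","H1"]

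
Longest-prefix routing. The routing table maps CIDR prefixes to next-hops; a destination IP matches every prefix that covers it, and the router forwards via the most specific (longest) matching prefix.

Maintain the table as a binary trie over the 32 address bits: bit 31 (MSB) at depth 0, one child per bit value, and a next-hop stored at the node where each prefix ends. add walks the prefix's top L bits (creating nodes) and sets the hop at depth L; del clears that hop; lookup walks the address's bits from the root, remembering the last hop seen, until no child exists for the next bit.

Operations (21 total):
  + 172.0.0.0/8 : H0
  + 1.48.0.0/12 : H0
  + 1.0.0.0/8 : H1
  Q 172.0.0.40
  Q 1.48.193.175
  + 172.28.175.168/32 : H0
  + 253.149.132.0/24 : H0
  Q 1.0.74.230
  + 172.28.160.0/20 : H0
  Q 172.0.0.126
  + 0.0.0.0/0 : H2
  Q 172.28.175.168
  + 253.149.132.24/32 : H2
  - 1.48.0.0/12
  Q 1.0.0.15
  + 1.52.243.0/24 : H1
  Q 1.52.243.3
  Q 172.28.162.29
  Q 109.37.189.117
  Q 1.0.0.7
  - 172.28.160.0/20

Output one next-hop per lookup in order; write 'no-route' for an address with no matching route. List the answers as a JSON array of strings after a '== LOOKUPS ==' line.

Process each operation:
  + 172.0.0.0/8 (H0) depth=8
  + 1.48.0.0/12 (H0) depth=12
  + 1.0.0.0/8 (H1) depth=8
  ? 172.0.0.40  path d0:-→d1:-→d2:-→d3:-→d4:-→d5:-→d6:-→d7:-→d8:H0  best=H0
  ? 1.48.193.175  path d0:-→d1:-→d2:-→d3:-→d4:-→d5:-→d6:-→d7:-→d8:H1→d9:-→d10:-→d11:-→d12:H0  best=H0
  + 172.28.175.168/32 (H0) depth=32
  + 253.149.132.0/24 (H0) depth=24
  ? 1.0.74.230  path d0:-→d1:-→d2:-→d3:-→d4:-→d5:-→d6:-→d7:-→d8:H1→d9:-→d10:-  best=H1
  + 172.28.160.0/20 (H0) depth=20
  ? 172.0.0.126  path d0:-→d1:-→d2:-→d3:-→d4:-→d5:-→d6:-→d7:-→d8:H0→d9:-→d10:-→d11:-  best=H0
  + 0.0.0.0/0 (H2) depth=0
  ? 172.28.175.168  path d0:H2→d1:-→d2:-→d3:-→d4:-→d5:-→d6:-→d7:-→d8:H0→d9:-→d10:-→d11:-→d12:-→d13:-→d14:-→d15:-→d16:-→d17:-→d18:-→d19:-→d20:H0→d21:-→d22:-→d23:-→d24:-→d25:-→d26:-→d27:-→d28:-→d29:-→d30:-→d31:-→d32:H0  best=H0
  + 253.149.132.24/32 (H2) depth=32
  - 1.48.0.0/12 clear@12
  ? 1.0.0.15  path d0:H2→d1:-→d2:-→d3:-→d4:-→d5:-→d6:-→d7:-→d8:H1→d9:-→d10:-  best=H1
  + 1.52.243.0/24 (H1) depth=24
  ? 1.52.243.3  path d0:H2→d1:-→d2:-→d3:-→d4:-→d5:-→d6:-→d7:-→d8:H1→d9:-→d10:-→d11:-→d12:-→d13:-→d14:-→d15:-→d16:-→d17:-→d18:-→d19:-→d20:-→d21:-→d22:-→d23:-→d24:H1  best=H1
  ? 172.28.162.29  path d0:H2→d1:-→d2:-→d3:-→d4:-→d5:-→d6:-→d7:-→d8:H0→d9:-→d10:-→d11:-→d12:-→d13:-→d14:-→d15:-→d16:-→d17:-→d18:-→d19:-→d20:H0  best=H0
  ? 109.37.189.117  path d0:H2→d1:-  best=H2
  ? 1.0.0.7  path d0:H2→d1:-→d2:-→d3:-→d4:-→d5:-→d6:-→d7:-→d8:H1→d9:-→d10:-  best=H1
  - 172.28.160.0/20 clear@20

== LOOKUPS ==
["H0","H0","H1","H0","H0","H1","H1","H0","H2","H1"]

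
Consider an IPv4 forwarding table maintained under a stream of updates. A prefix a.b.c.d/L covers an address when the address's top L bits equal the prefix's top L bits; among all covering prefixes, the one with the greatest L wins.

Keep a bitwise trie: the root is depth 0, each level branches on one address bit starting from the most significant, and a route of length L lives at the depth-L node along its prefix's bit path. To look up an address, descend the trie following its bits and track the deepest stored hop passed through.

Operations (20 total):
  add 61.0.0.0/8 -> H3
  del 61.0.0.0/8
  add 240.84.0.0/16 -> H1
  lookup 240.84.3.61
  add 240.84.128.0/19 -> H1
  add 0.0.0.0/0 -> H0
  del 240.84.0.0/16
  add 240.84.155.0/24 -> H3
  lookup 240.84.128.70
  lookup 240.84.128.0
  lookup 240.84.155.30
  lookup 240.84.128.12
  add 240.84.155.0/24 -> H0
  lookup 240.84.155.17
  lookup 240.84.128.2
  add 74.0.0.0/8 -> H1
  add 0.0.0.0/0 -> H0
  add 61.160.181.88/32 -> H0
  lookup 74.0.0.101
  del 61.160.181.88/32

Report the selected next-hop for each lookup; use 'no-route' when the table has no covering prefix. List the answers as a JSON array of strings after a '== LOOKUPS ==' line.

Process each operation:
  + 61.0.0.0/8 (H3) depth=8
  del 61.0.0.0/8 (clear depth 8)
  + 240.84.0.0/16 (H1) depth=16
  Q 240.84.3.61: descend 1111000001010100 ; hops seen [H1] ; pick H1
  + 240.84.128.0/19 (H1) depth=19
  + 0.0.0.0/0 (H0) depth=0
  del 240.84.0.0/16 (clear depth 16)
  + 240.84.155.0/24 (H3) depth=24
  Q 240.84.128.70: descend 1111000001010100100 ; hops seen [H0,H1] ; pick H1
  Q 240.84.128.0: descend 1111000001010100100 ; hops seen [H0,H1] ; pick H1
  Q 240.84.155.30: descend 111100000101010010011011 ; hops seen [H0,H1,H3] ; pick H3
  Q 240.84.128.12: descend 1111000001010100100 ; hops seen [H0,H1] ; pick H1
  + 240.84.155.0/24 (H0) depth=24
  Q 240.84.155.17: descend 111100000101010010011011 ; hops seen [H0,H1,H0] ; pick H0
  Q 240.84.128.2: descend 1111000001010100100 ; hops seen [H0,H1] ; pick H1
  + 74.0.0.0/8 (H1) depth=8
  + 0.0.0.0/0 (H0) depth=0
  + 61.160.181.88/32 (H0) depth=32
  Q 74.0.0.101: descend 01001010 ; hops seen [H0,H1] ; pick H1
  del 61.160.181.88/32 (clear depth 32)

== LOOKUPS ==
["H1","H1","H1","H3","H1","H0","H1","H1"]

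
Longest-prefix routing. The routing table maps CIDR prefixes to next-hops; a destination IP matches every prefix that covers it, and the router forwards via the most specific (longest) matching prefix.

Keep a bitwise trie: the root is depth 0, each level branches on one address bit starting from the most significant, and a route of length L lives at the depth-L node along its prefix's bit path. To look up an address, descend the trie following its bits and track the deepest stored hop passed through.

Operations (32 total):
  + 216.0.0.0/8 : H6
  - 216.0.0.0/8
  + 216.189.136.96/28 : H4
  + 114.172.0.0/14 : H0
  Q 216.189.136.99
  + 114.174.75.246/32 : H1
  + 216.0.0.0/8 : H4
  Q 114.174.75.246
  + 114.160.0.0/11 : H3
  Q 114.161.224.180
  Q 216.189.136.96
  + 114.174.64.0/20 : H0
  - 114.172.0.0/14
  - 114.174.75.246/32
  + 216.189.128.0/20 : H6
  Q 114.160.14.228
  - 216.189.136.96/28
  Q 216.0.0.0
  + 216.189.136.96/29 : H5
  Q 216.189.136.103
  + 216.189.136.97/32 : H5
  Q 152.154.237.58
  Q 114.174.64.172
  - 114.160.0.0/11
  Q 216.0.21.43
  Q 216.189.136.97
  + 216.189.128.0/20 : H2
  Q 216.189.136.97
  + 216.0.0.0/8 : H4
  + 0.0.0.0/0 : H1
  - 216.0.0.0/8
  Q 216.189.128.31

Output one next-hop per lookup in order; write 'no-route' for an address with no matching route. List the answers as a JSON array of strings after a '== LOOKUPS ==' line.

Apply in order:
  add 216.0.0.0/8 -> H6 at depth 8
  del 216.0.0.0/8 (clear depth 8)
  add 216.189.136.96/28 -> H4 at depth 28
  add 114.172.0.0/14 -> H0 at depth 14
  Q 216.189.136.99: descend 1101100010111101100010000110 ; hops seen [H4] ; pick H4
  add 114.174.75.246/32 -> H1 at depth 32
  add 216.0.0.0/8 -> H4 at depth 8
  Q 114.174.75.246: descend 01110010101011100100101111110110 ; hops seen [H0,H1] ; pick H1
  add 114.160.0.0/11 -> H3 at depth 11
  Q 114.161.224.180: descend 011100101010 ; hops seen [H3] ; pick H3
  Q 216.189.136.96: descend 1101100010111101100010000110 ; hops seen [H4,H4] ; pick H4
  add 114.174.64.0/20 -> H0 at depth 20
  del 114.172.0.0/14 (clear depth 14)
  del 114.174.75.246/32 (clear depth 32)
  add 216.189.128.0/20 -> H6 at depth 20
  Q 114.160.14.228: descend 011100101010 ; hops seen [H3] ; pick H3
  del 216.189.136.96/28 (clear depth 28)
  Q 216.0.0.0: descend 11011000 ; hops seen [H4] ; pick H4
  add 216.189.136.96/29 -> H5 at depth 29
  Q 216.189.136.103: descend 11011000101111011000100001100 ; hops seen [H4,H6,H5] ; pick H5
  add 216.189.136.97/32 -> H5 at depth 32
  Q 152.154.237.58: descend 1 ; hops seen [∅] ; pick no-route
  Q 114.174.64.172: descend 01110010101011100100 ; hops seen [H3,H0] ; pick H0
  del 114.160.0.0/11 (clear depth 11)
  Q 216.0.21.43: descend 11011000 ; hops seen [H4] ; pick H4
  Q 216.189.136.97: descend 11011000101111011000100001100001 ; hops seen [H4,H6,H5,H5] ; pick H5
  add 216.189.128.0/20 -> H2 at depth 20
  Q 216.189.136.97: descend 11011000101111011000100001100001 ; hops seen [H4,H2,H5,H5] ; pick H5
  add 216.0.0.0/8 -> H4 at depth 8
  add 0.0.0.0/0 -> H1 at depth 0
  del 216.0.0.0/8 (clear depth 8)
  Q 216.189.128.31: descend 11011000101111011000 ; hops seen [H1,H2] ; pick H2

== LOOKUPS ==
["H4","H1","H3","H4","H3","H4","H5","no-route","H0","H4","H5","H5","H2"]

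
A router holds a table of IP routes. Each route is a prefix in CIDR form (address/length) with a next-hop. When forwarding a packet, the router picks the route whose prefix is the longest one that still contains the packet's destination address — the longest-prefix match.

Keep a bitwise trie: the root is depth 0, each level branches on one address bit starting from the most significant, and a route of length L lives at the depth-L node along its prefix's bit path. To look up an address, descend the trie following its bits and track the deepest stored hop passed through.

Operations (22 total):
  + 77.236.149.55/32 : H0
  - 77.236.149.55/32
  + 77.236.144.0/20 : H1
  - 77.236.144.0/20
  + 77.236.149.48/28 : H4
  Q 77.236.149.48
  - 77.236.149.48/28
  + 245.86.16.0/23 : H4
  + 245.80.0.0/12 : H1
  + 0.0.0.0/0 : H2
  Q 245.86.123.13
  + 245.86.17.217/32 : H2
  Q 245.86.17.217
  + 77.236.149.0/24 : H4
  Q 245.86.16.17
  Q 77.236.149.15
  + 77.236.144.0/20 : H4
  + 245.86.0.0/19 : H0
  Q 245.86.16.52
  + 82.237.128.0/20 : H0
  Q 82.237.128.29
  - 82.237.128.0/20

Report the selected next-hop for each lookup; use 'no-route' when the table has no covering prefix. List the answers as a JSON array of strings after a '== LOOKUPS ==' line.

Process each operation:
  + 77.236.149.55/32 (H0) depth=32
  del 77.236.149.55/32 (clear depth 32)
  + 77.236.144.0/20 (H1) depth=20
  del 77.236.144.0/20 (clear depth 20)
  + 77.236.149.48/28 (H4) depth=28
  ? 77.236.149.48  path d0:-→d1:-→d2:-→d3:-→d4:-→d5:-→d6:-→d7:-→d8:-→d9:-→d10:-→d11:-→d12:-→d13:-→d14:-→d15:-→d16:-→d17:-→d18:-→d19:-→d20:-→d21:-→d22:-→d23:-→d24:-→d25:-→d26:-→d27:-→d28:H4→d29:-  best=H4
  del 77.236.149.48/28 (clear depth 28)
  + 245.86.16.0/23 (H4) depth=23
  + 245.80.0.0/12 (H1) depth=12
  + 0.0.0.0/0 (H2) depth=0
  ? 245.86.123.13  path d0:H2→d1:-→d2:-→d3:-→d4:-→d5:-→d6:-→d7:-→d8:-→d9:-→d10:-→d11:-→d12:H1→d13:-→d14:-→d15:-→d16:-→d17:-  best=H1
  + 245.86.17.217/32 (H2) depth=32
  ? 245.86.17.217  path d0:H2→d1:-→d2:-→d3:-→d4:-→d5:-→d6:-→d7:-→d8:-→d9:-→d10:-→d11:-→d12:H1→d13:-→d14:-→d15:-→d16:-→d17:-→d18:-→d19:-→d20:-→d21:-→d22:-→d23:H4→d24:-→d25:-→d26:-→d27:-→d28:-→d29:-→d30:-→d31:-→d32:H2  best=H2
  + 77.236.149.0/24 (H4) depth=24
  ? 245.86.16.17  path d0:H2→d1:-→d2:-→d3:-→d4:-→d5:-→d6:-→d7:-→d8:-→d9:-→d10:-→d11:-→d12:H1→d13:-→d14:-→d15:-→d16:-→d17:-→d18:-→d19:-→d20:-→d21:-→d22:-→d23:H4  best=H4
  ? 77.236.149.15  path d0:H2→d1:-→d2:-→d3:-→d4:-→d5:-→d6:-→d7:-→d8:-→d9:-→d10:-→d11:-→d12:-→d13:-→d14:-→d15:-→d16:-→d17:-→d18:-→d19:-→d20:-→d21:-→d22:-→d23:-→d24:H4→d25:-→d26:-  best=H4
  + 77.236.144.0/20 (H4) depth=20
  + 245.86.0.0/19 (H0) depth=19
  ? 245.86.16.52  path d0:H2→d1:-→d2:-→d3:-→d4:-→d5:-→d6:-→d7:-→d8:-→d9:-→d10:-→d11:-→d12:H1→d13:-→d14:-→d15:-→d16:-→d17:-→d18:-→d19:H0→d20:-→d21:-→d22:-→d23:H4  best=H4
  + 82.237.128.0/20 (H0) depth=20
  ? 82.237.128.29  path d0:H2→d1:-→d2:-→d3:-→d4:-→d5:-→d6:-→d7:-→d8:-→d9:-→d10:-→d11:-→d12:-→d13:-→d14:-→d15:-→d16:-→d17:-→d18:-→d19:-→d20:H0  best=H0
  del 82.237.128.0/20 (clear depth 20)

== LOOKUPS ==
["H4","H1","H2","H4","H4","H4","H0"]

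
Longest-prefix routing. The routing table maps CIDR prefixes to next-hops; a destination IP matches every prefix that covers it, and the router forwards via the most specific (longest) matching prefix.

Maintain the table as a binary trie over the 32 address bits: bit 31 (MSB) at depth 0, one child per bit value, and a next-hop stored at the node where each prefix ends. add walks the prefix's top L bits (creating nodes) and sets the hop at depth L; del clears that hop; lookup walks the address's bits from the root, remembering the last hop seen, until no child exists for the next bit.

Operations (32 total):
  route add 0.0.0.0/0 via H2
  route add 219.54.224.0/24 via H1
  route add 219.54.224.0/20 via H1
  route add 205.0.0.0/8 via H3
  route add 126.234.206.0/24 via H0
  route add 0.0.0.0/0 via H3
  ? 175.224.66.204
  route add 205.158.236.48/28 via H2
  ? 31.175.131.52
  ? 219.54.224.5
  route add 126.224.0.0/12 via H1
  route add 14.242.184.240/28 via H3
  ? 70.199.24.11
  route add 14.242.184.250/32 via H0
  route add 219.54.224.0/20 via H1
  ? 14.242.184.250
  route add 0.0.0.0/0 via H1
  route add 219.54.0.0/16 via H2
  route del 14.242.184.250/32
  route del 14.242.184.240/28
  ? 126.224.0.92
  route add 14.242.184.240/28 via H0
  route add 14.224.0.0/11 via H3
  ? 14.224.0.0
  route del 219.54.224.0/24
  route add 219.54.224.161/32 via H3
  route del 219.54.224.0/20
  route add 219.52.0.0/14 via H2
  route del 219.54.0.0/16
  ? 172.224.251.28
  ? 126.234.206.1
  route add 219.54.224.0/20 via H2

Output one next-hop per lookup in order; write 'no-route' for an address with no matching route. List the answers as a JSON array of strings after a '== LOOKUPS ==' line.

Trace:
  add 0.0.0.0/0 -> H2 at depth 0
  add 219.54.224.0/24 -> H1 at depth 24
  add 219.54.224.0/20 -> H1 at depth 20
  add 205.0.0.0/8 -> H3 at depth 8
  add 126.234.206.0/24 -> H0 at depth 24
  add 0.0.0.0/0 -> H3 at depth 0
  lookup 175.224.66.204: bits 1 walk d0:H3→d1:- -> H3
  add 205.158.236.48/28 -> H2 at depth 28
  lookup 31.175.131.52: bits 0 walk d0:H3→d1:- -> H3
  lookup 219.54.224.5: bits 110110110011011011100000 walk d0:H3→d1:-→d2:-→d3:-→d4:-→d5:-→d6:-→d7:-→d8:-→d9:-→d10:-→d11:-→d12:-→d13:-→d14:-→d15:-→d16:-→d17:-→d18:-→d19:-→d20:H1→d21:-→d22:-→d23:-→d24:H1 -> H1
  add 126.224.0.0/12 -> H1 at depth 12
  add 14.242.184.240/28 -> H3 at depth 28
  lookup 70.199.24.11: bits 01 walk d0:H3→d1:-→d2:- -> H3
  add 14.242.184.250/32 -> H0 at depth 32
  add 219.54.224.0/20 -> H1 at depth 20
  lookup 14.242.184.250: bits 00001110111100101011100011111010 walk d0:H3→d1:-→d2:-→d3:-→d4:-→d5:-→d6:-→d7:-→d8:-→d9:-→d10:-→d11:-→d12:-→d13:-→d14:-→d15:-→d16:-→d17:-→d18:-→d19:-→d20:-→d21:-→d22:-→d23:-→d24:-→d25:-→d26:-→d27:-→d28:H3→d29:-→d30:-→d31:-→d32:H0 -> H0
  add 0.0.0.0/0 -> H1 at depth 0
  add 219.54.0.0/16 -> H2 at depth 16
  - 14.242.184.250/32 clear@32
  - 14.242.184.240/28 clear@28
  lookup 126.224.0.92: bits 011111101110 walk d0:H1→d1:-→d2:-→d3:-→d4:-→d5:-→d6:-→d7:-→d8:-→d9:-→d10:-→d11:-→d12:H1 -> H1
  add 14.242.184.240/28 -> H0 at depth 28
  add 14.224.0.0/11 -> H3 at depth 11
  lookup 14.224.0.0: bits 00001110111 walk d0:H1→d1:-→d2:-→d3:-→d4:-→d5:-→d6:-→d7:-→d8:-→d9:-→d10:-→d11:H3 -> H3
  - 219.54.224.0/24 clear@24
  add 219.54.224.161/32 -> H3 at depth 32
  - 219.54.224.0/20 clear@20
  add 219.52.0.0/14 -> H2 at depth 14
  - 219.54.0.0/16 clear@16
  lookup 172.224.251.28: bits 1 walk d0:H1→d1:- -> H1
  lookup 126.234.206.1: bits 011111101110101011001110 walk d0:H1→d1:-→d2:-→d3:-→d4:-→d5:-→d6:-→d7:-→d8:-→d9:-→d10:-→d11:-→d12:H1→d13:-→d14:-→d15:-→d16:-→d17:-→d18:-→d19:-→d20:-→d21:-→d22:-→d23:-→d24:H0 -> H0
  add 219.54.224.0/20 -> H2 at depth 20

== LOOKUPS ==
["H3","H3","H1","H3","H0","H1","H3","H1","H0"]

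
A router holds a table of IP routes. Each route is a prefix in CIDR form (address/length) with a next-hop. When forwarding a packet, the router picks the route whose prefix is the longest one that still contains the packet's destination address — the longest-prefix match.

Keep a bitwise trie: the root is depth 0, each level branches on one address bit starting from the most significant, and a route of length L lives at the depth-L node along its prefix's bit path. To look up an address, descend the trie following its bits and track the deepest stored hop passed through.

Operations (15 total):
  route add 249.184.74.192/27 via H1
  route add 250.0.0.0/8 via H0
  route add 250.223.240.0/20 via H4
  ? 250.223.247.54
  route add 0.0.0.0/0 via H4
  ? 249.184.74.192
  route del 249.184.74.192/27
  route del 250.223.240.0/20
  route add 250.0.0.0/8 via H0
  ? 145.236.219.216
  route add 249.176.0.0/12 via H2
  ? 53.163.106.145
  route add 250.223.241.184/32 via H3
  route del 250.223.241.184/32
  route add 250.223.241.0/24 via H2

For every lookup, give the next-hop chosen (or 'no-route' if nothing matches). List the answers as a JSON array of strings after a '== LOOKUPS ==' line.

Apply in order:
  add 249.184.74.192/27 -> H1 at depth 27
  add 250.0.0.0/8 -> H0 at depth 8
  add 250.223.240.0/20 -> H4 at depth 20
  lookup 250.223.247.54: bits 11111010110111111111 walk d0:-→d1:-→d2:-→d3:-→d4:-→d5:-→d6:-→d7:-→d8:H0→d9:-→d10:-→d11:-→d12:-→d13:-→d14:-→d15:-→d16:-→d17:-→d18:-→d19:-→d20:H4 -> H4
  add 0.0.0.0/0 -> H4 at depth 0
  lookup 249.184.74.192: bits 111110011011100001001010110 walk d0:H4→d1:-→d2:-→d3:-→d4:-→d5:-→d6:-→d7:-→d8:-→d9:-→d10:-→d11:-→d12:-→d13:-→d14:-→d15:-→d16:-→d17:-→d18:-→d19:-→d20:-→d21:-→d22:-→d23:-→d24:-→d25:-→d26:-→d27:H1 -> H1
  del 249.184.74.192/27 (clear depth 27)
  del 250.223.240.0/20 (clear depth 20)
  add 250.0.0.0/8 -> H0 at depth 8
  lookup 145.236.219.216: bits 1 walk d0:H4→d1:- -> H4
  add 249.176.0.0/12 -> H2 at depth 12
  lookup 53.163.106.145: bits ε walk d0:H4 -> H4
  add 250.223.241.184/32 -> H3 at depth 32
  del 250.223.241.184/32 (clear depth 32)
  add 250.223.241.0/24 -> H2 at depth 24

== LOOKUPS ==
["H4","H1","H4","H4"]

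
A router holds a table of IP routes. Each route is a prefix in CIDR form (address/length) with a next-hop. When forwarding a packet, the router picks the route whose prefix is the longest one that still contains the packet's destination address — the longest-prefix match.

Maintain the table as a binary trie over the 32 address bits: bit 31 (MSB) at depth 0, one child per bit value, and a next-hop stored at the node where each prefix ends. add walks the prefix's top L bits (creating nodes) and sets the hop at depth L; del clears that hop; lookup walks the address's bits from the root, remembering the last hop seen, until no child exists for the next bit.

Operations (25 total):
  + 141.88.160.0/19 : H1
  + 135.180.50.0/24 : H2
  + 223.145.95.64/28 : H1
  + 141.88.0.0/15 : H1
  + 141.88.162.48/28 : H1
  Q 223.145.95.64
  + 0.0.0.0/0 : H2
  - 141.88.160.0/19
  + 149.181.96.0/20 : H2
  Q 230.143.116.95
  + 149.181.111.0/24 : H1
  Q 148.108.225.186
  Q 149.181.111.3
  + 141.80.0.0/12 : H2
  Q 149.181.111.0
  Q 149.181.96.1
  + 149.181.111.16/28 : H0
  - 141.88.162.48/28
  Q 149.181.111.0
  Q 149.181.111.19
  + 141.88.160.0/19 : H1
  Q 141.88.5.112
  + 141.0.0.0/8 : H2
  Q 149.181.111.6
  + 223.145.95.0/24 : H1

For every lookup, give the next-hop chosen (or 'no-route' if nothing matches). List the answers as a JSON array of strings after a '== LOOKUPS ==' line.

Trace:
  add 141.88.160.0/19 -> H1 at depth 19
  add 135.180.50.0/24 -> H2 at depth 24
  add 223.145.95.64/28 -> H1 at depth 28
  add 141.88.0.0/15 -> H1 at depth 15
  add 141.88.162.48/28 -> H1 at depth 28
  lookup 223.145.95.64: bits 1101111110010001010111110100 walk d0:-→d1:-→d2:-→d3:-→d4:-→d5:-→d6:-→d7:-→d8:-→d9:-→d10:-→d11:-→d12:-→d13:-→d14:-→d15:-→d16:-→d17:-→d18:-→d19:-→d20:-→d21:-→d22:-→d23:-→d24:-→d25:-→d26:-→d27:-→d28:H1 -> H1
  add 0.0.0.0/0 -> H2 at depth 0
  - 141.88.160.0/19 clear@19
  add 149.181.96.0/20 -> H2 at depth 20
  lookup 230.143.116.95: bits 11 walk d0:H2→d1:-→d2:- -> H2
  add 149.181.111.0/24 -> H1 at depth 24
  lookup 148.108.225.186: bits 1001010 walk d0:H2→d1:-→d2:-→d3:-→d4:-→d5:-→d6:-→d7:- -> H2
  lookup 149.181.111.3: bits 100101011011010101101111 walk d0:H2→d1:-→d2:-→d3:-→d4:-→d5:-→d6:-→d7:-→d8:-→d9:-→d10:-→d11:-→d12:-→d13:-→d14:-→d15:-→d16:-→d17:-→d18:-→d19:-→d20:H2→d21:-→d22:-→d23:-→d24:H1 -> H1
  add 141.80.0.0/12 -> H2 at depth 12
  lookup 149.181.111.0: bits 100101011011010101101111 walk d0:H2→d1:-→d2:-→d3:-→d4:-→d5:-→d6:-→d7:-→d8:-→d9:-→d10:-→d11:-→d12:-→d13:-→d14:-→d15:-→d16:-→d17:-→d18:-→d19:-→d20:H2→d21:-→d22:-→d23:-→d24:H1 -> H1
  lookup 149.181.96.1: bits 10010101101101010110 walk d0:H2→d1:-→d2:-→d3:-→d4:-→d5:-→d6:-→d7:-→d8:-→d9:-→d10:-→d11:-→d12:-→d13:-→d14:-→d15:-→d16:-→d17:-→d18:-→d19:-→d20:H2 -> H2
  add 149.181.111.16/28 -> H0 at depth 28
  - 141.88.162.48/28 clear@28
  lookup 149.181.111.0: bits 100101011011010101101111000 walk d0:H2→d1:-→d2:-→d3:-→d4:-→d5:-→d6:-→d7:-→d8:-→d9:-→d10:-→d11:-→d12:-→d13:-→d14:-→d15:-→d16:-→d17:-→d18:-→d19:-→d20:H2→d21:-→d22:-→d23:-→d24:H1→d25:-→d26:-→d27:- -> H1
  lookup 149.181.111.19: bits 1001010110110101011011110001 walk d0:H2→d1:-→d2:-→d3:-→d4:-→d5:-→d6:-→d7:-→d8:-→d9:-→d10:-→d11:-→d12:-→d13:-→d14:-→d15:-→d16:-→d17:-→d18:-→d19:-→d20:H2→d21:-→d22:-→d23:-→d24:H1→d25:-→d26:-→d27:-→d28:H0 -> H0
  add 141.88.160.0/19 -> H1 at depth 19
  lookup 141.88.5.112: bits 1000110101011000 walk d0:H2→d1:-→d2:-→d3:-→d4:-→d5:-→d6:-→d7:-→d8:-→d9:-→d10:-→d11:-→d12:H2→d13:-→d14:-→d15:H1→d16:- -> H1
  add 141.0.0.0/8 -> H2 at depth 8
  lookup 149.181.111.6: bits 100101011011010101101111000 walk d0:H2→d1:-→d2:-→d3:-→d4:-→d5:-→d6:-→d7:-→d8:-→d9:-→d10:-→d11:-→d12:-→d13:-→d14:-→d15:-→d16:-→d17:-→d18:-→d19:-→d20:H2→d21:-→d22:-→d23:-→d24:H1→d25:-→d26:-→d27:- -> H1
  add 223.145.95.0/24 -> H1 at depth 24

== LOOKUPS ==
["H1","H2","H2","H1","H1","H2","H1","H0","H1","H1"]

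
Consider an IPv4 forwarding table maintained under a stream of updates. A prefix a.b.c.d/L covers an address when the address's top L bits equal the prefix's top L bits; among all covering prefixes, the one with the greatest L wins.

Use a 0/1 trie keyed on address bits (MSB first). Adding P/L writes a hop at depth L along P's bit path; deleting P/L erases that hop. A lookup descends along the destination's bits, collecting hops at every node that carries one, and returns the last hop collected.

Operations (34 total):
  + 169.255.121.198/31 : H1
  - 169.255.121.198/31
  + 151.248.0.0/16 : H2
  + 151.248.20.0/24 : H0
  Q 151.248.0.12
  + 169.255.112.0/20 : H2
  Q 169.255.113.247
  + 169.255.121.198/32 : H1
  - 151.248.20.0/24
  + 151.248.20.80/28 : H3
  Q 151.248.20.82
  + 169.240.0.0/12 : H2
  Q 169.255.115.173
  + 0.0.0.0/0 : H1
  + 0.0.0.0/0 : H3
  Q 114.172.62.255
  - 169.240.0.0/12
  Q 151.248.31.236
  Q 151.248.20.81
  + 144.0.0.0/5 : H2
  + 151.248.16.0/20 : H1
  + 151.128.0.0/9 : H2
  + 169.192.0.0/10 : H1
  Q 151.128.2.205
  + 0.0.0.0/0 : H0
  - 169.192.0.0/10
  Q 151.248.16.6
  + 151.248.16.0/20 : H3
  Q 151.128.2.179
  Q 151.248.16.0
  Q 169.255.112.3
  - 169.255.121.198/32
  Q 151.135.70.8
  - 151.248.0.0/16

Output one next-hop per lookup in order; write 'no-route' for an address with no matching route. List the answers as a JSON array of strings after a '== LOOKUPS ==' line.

Apply in order:
  + 169.255.121.198/31 (H1) depth=31
  - 169.255.121.198/31 clear@31
  + 151.248.0.0/16 (H2) depth=16
  + 151.248.20.0/24 (H0) depth=24
  Q 151.248.0.12: descend 1001011111111000000 ; hops seen [H2] ; pick H2
  + 169.255.112.0/20 (H2) depth=20
  Q 169.255.113.247: descend 10101001111111110111 ; hops seen [H2] ; pick H2
  + 169.255.121.198/32 (H1) depth=32
  - 151.248.20.0/24 clear@24
  + 151.248.20.80/28 (H3) depth=28
  Q 151.248.20.82: descend 1001011111111000000101000101 ; hops seen [H2,H3] ; pick H3
  + 169.240.0.0/12 (H2) depth=12
  Q 169.255.115.173: descend 10101001111111110111 ; hops seen [H2,H2] ; pick H2
  + 0.0.0.0/0 (H1) depth=0
  + 0.0.0.0/0 (H3) depth=0
  Q 114.172.62.255: descend ε ; hops seen [H3] ; pick H3
  - 169.240.0.0/12 clear@12
  Q 151.248.31.236: descend 10010111111110000001 ; hops seen [H3,H2] ; pick H2
  Q 151.248.20.81: descend 1001011111111000000101000101 ; hops seen [H3,H2,H3] ; pick H3
  + 144.0.0.0/5 (H2) depth=5
  + 151.248.16.0/20 (H1) depth=20
  + 151.128.0.0/9 (H2) depth=9
  + 169.192.0.0/10 (H1) depth=10
  Q 151.128.2.205: descend 100101111 ; hops seen [H3,H2,H2] ; pick H2
  + 0.0.0.0/0 (H0) depth=0
  - 169.192.0.0/10 clear@10
  Q 151.248.16.6: descend 100101111111100000010 ; hops seen [H0,H2,H2,H2,H1] ; pick H1
  + 151.248.16.0/20 (H3) depth=20
  Q 151.128.2.179: descend 100101111 ; hops seen [H0,H2,H2] ; pick H2
  Q 151.248.16.0: descend 100101111111100000010 ; hops seen [H0,H2,H2,H2,H3] ; pick H3
  Q 169.255.112.3: descend 10101001111111110111 ; hops seen [H0,H2] ; pick H2
  - 169.255.121.198/32 clear@32
  Q 151.135.70.8: descend 100101111 ; hops seen [H0,H2,H2] ; pick H2
  - 151.248.0.0/16 clear@16

== LOOKUPS ==
["H2","H2","H3","H2","H3","H2","H3","H2","H1","H2","H3","H2","H2"]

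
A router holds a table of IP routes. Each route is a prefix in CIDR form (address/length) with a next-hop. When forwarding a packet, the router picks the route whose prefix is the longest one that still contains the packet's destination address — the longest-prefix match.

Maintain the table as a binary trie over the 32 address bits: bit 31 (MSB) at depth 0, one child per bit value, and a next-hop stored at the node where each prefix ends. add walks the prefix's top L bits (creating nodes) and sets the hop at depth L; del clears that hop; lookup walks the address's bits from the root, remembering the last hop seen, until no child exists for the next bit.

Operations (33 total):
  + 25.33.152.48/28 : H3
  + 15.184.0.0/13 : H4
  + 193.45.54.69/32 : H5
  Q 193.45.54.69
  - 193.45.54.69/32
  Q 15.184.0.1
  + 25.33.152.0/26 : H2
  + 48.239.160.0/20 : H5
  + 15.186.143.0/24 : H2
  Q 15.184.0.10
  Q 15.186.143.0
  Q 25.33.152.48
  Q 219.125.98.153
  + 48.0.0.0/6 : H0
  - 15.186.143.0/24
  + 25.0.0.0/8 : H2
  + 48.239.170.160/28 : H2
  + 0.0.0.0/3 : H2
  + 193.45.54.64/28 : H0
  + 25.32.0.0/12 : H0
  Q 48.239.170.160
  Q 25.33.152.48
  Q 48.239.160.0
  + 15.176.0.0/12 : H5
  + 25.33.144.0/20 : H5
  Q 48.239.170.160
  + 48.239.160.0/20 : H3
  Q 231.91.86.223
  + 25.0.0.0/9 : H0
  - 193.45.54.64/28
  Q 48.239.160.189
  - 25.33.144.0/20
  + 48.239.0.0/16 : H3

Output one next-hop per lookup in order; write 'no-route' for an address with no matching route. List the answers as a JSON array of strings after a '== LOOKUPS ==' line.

Process each operation:
  + 25.33.152.48/28 (H3) depth=28
  + 15.184.0.0/13 (H4) depth=13
  + 193.45.54.69/32 (H5) depth=32
  lookup 193.45.54.69: bits 11000001001011010011011001000101 walk d0:-→d1:-→d2:-→d3:-→d4:-→d5:-→d6:-→d7:-→d8:-→d9:-→d10:-→d11:-→d12:-→d13:-→d14:-→d15:-→d16:-→d17:-→d18:-→d19:-→d20:-→d21:-→d22:-→d23:-→d24:-→d25:-→d26:-→d27:-→d28:-→d29:-→d30:-→d31:-→d32:H5 -> H5
  del 193.45.54.69/32 (clear depth 32)
  lookup 15.184.0.1: bits 0000111110111 walk d0:-→d1:-→d2:-→d3:-→d4:-→d5:-→d6:-→d7:-→d8:-→d9:-→d10:-→d11:-→d12:-→d13:H4 -> H4
  + 25.33.152.0/26 (H2) depth=26
  + 48.239.160.0/20 (H5) depth=20
  + 15.186.143.0/24 (H2) depth=24
  lookup 15.184.0.10: bits 00001111101110 walk d0:-→d1:-→d2:-→d3:-→d4:-→d5:-→d6:-→d7:-→d8:-→d9:-→d10:-→d11:-→d12:-→d13:H4→d14:- -> H4
  lookup 15.186.143.0: bits 000011111011101010001111 walk d0:-→d1:-→d2:-→d3:-→d4:-→d5:-→d6:-→d7:-→d8:-→d9:-→d10:-→d11:-→d12:-→d13:H4→d14:-→d15:-→d16:-→d17:-→d18:-→d19:-→d20:-→d21:-→d22:-→d23:-→d24:H2 -> H2
  lookup 25.33.152.48: bits 0001100100100001100110000011 walk d0:-→d1:-→d2:-→d3:-→d4:-→d5:-→d6:-→d7:-→d8:-→d9:-→d10:-→d11:-→d12:-→d13:-→d14:-→d15:-→d16:-→d17:-→d18:-→d19:-→d20:-→d21:-→d22:-→d23:-→d24:-→d25:-→d26:H2→d27:-→d28:H3 -> H3
  lookup 219.125.98.153: bits 110 walk d0:-→d1:-→d2:-→d3:- -> no-route
  + 48.0.0.0/6 (H0) depth=6
  del 15.186.143.0/24 (clear depth 24)
  + 25.0.0.0/8 (H2) depth=8
  + 48.239.170.160/28 (H2) depth=28
  + 0.0.0.0/3 (H2) depth=3
  + 193.45.54.64/28 (H0) depth=28
  + 25.32.0.0/12 (H0) depth=12
  lookup 48.239.170.160: bits 0011000011101111101010101010 walk d0:-→d1:-→d2:-→d3:-→d4:-→d5:-→d6:H0→d7:-→d8:-→d9:-→d10:-→d11:-→d12:-→d13:-→d14:-→d15:-→d16:-→d17:-→d18:-→d19:-→d20:H5→d21:-→d22:-→d23:-→d24:-→d25:-→d26:-→d27:-→d28:H2 -> H2
  lookup 25.33.152.48: bits 0001100100100001100110000011 walk d0:-→d1:-→d2:-→d3:H2→d4:-→d5:-→d6:-→d7:-→d8:H2→d9:-→d10:-→d11:-→d12:H0→d13:-→d14:-→d15:-→d16:-→d17:-→d18:-→d19:-→d20:-→d21:-→d22:-→d23:-→d24:-→d25:-→d26:H2→d27:-→d28:H3 -> H3
  lookup 48.239.160.0: bits 00110000111011111010 walk d0:-→d1:-→d2:-→d3:-→d4:-→d5:-→d6:H0→d7:-→d8:-→d9:-→d10:-→d11:-→d12:-→d13:-→d14:-→d15:-→d16:-→d17:-→d18:-→d19:-→d20:H5 -> H5
  + 15.176.0.0/12 (H5) depth=12
  + 25.33.144.0/20 (H5) depth=20
  lookup 48.239.170.160: bits 0011000011101111101010101010 walk d0:-→d1:-→d2:-→d3:-→d4:-→d5:-→d6:H0→d7:-→d8:-→d9:-→d10:-→d11:-→d12:-→d13:-→d14:-→d15:-→d16:-→d17:-→d18:-→d19:-→d20:H5→d21:-→d22:-→d23:-→d24:-→d25:-→d26:-→d27:-→d28:H2 -> H2
  + 48.239.160.0/20 (H3) depth=20
  lookup 231.91.86.223: bits 11 walk d0:-→d1:-→d2:- -> no-route
  + 25.0.0.0/9 (H0) depth=9
  del 193.45.54.64/28 (clear depth 28)
  lookup 48.239.160.189: bits 00110000111011111010 walk d0:-→d1:-→d2:-→d3:-→d4:-→d5:-→d6:H0→d7:-→d8:-→d9:-→d10:-→d11:-→d12:-→d13:-→d14:-→d15:-→d16:-→d17:-→d18:-→d19:-→d20:H3 -> H3
  del 25.33.144.0/20 (clear depth 20)
  + 48.239.0.0/16 (H3) depth=16

== LOOKUPS ==
["H5","H4","H4","H2","H3","no-route","H2","H3","H5","H2","no-route","H3"]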